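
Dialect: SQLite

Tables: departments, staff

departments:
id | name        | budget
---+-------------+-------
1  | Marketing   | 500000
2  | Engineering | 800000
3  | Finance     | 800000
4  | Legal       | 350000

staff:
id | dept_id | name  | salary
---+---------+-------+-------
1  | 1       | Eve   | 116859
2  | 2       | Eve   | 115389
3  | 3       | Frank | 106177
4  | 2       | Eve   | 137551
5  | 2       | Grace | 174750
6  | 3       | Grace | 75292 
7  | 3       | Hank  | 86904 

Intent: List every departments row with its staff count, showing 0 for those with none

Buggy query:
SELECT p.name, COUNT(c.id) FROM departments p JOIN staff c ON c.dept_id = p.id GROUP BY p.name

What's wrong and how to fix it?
Bug: INNER JOIN drops departments rows that have no matching staff rows

Fix: Switch to LEFT JOIN to retain unmatched parent rows

Corrected query:
SELECT p.name, COUNT(c.id) FROM departments p LEFT JOIN staff c ON c.dept_id = p.id GROUP BY p.name

Result:
name        | COUNT(c.id)
------------+------------
Engineering | 3          
Finance     | 3          
Legal       | 0          
Marketing   | 1          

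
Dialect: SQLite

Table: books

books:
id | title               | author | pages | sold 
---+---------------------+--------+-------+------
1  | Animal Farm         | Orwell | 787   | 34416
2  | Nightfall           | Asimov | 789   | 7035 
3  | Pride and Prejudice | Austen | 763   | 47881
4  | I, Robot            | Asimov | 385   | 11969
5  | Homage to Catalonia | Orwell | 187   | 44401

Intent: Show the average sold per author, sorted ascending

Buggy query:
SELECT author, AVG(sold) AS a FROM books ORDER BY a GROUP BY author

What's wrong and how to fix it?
Bug: ORDER BY appears before GROUP BY; SQL clause order requires GROUP BY first

Fix: Reorder: SELECT … FROM … GROUP BY … ORDER BY …

Corrected query:
SELECT author, AVG(sold) AS a FROM books GROUP BY author ORDER BY a

Result:
author | a      
-------+--------
Asimov | 9502   
Orwell | 39408.5
Austen | 47881  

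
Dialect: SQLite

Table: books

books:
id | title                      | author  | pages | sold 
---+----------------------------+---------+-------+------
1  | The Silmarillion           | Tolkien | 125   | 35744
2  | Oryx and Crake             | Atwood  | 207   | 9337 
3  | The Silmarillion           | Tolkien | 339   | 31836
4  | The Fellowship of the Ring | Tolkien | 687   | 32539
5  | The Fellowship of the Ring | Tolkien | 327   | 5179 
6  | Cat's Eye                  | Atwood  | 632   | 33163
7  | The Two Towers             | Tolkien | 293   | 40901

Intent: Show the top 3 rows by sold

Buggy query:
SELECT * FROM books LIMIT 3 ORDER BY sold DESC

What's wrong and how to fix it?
Bug: ORDER BY cannot follow LIMIT; LIMIT is the final clause

Fix: Swap the clauses: ORDER BY first, then LIMIT

Corrected query:
SELECT * FROM books ORDER BY sold DESC LIMIT 3

Result:
id | title            | author  | pages | sold 
---+------------------+---------+-------+------
7  | The Two Towers   | Tolkien | 293   | 40901
1  | The Silmarillion | Tolkien | 125   | 35744
6  | Cat's Eye        | Atwood  | 632   | 33163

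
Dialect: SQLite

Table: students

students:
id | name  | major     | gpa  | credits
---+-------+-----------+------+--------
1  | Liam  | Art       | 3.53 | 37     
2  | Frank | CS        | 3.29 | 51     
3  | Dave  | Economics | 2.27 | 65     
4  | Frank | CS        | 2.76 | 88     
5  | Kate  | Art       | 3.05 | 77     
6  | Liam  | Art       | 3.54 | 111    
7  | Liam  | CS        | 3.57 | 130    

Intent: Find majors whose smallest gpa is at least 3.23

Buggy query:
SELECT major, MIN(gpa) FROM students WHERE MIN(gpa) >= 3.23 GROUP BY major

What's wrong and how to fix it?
Bug: Aggregates like MIN are computed per group after WHERE runs

Fix: Use HAVING for the per-group MIN condition

Corrected query:
SELECT major, MIN(gpa) FROM students GROUP BY major HAVING MIN(gpa) >= 3.23

Result:
(no rows)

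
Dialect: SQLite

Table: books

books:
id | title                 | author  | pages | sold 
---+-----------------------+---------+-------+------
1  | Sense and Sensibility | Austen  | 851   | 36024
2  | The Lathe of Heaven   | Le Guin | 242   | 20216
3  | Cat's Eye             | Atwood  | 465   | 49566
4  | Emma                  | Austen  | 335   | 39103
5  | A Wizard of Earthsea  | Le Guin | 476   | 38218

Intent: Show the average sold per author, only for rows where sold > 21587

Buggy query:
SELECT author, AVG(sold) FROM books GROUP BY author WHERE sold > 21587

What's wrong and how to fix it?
Bug: Row-level WHERE must come before GROUP BY in the clause order

Fix: Place WHERE between FROM and GROUP BY

Corrected query:
SELECT author, AVG(sold) FROM books WHERE sold > 21587 GROUP BY author

Result:
author  | AVG(sold)
--------+----------
Atwood  | 49566    
Austen  | 37563.5  
Le Guin | 38218    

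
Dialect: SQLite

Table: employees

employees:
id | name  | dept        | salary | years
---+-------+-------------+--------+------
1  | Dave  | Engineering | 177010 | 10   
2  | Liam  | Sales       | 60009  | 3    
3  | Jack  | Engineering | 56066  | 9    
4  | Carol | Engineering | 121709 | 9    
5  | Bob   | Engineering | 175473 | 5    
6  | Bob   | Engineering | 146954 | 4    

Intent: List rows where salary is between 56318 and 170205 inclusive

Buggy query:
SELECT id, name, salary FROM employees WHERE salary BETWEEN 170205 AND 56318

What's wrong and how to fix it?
Bug: The bounds are reversed; BETWEEN a AND b requires a <= b to match anything

Fix: Write BETWEEN 56318 AND 170205

Corrected query:
SELECT id, name, salary FROM employees WHERE salary BETWEEN 56318 AND 170205

Result:
id | name  | salary
---+-------+-------
2  | Liam  | 60009 
4  | Carol | 121709
6  | Bob   | 146954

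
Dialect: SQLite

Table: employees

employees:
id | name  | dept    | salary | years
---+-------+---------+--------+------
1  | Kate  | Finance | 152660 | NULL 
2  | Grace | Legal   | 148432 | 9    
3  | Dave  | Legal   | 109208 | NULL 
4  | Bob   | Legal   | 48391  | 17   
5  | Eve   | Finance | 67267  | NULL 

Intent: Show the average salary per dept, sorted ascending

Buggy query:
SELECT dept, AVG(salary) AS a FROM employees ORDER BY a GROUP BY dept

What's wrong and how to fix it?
Bug: GROUP BY must precede ORDER BY

Fix: Reorder: SELECT … FROM … GROUP BY … ORDER BY …

Corrected query:
SELECT dept, AVG(salary) AS a FROM employees GROUP BY dept ORDER BY a

Result:
dept    | a            
--------+--------------
Legal   | 102010.333333
Finance | 109963.5     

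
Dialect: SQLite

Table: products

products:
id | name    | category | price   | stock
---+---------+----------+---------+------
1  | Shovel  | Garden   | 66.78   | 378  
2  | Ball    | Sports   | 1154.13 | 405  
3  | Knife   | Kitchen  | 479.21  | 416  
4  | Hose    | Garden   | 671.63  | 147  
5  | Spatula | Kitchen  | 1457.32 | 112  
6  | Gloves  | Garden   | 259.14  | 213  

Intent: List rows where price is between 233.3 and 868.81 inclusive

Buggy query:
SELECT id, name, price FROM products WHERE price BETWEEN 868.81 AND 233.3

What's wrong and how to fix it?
Bug: BETWEEN expects the lower bound first; with 868.81 AND 233.3 the range is empty

Fix: Swap the bounds so the smaller value comes first

Corrected query:
SELECT id, name, price FROM products WHERE price BETWEEN 233.3 AND 868.81

Result:
id | name   | price 
---+--------+-------
3  | Knife  | 479.21
4  | Hose   | 671.63
6  | Gloves | 259.14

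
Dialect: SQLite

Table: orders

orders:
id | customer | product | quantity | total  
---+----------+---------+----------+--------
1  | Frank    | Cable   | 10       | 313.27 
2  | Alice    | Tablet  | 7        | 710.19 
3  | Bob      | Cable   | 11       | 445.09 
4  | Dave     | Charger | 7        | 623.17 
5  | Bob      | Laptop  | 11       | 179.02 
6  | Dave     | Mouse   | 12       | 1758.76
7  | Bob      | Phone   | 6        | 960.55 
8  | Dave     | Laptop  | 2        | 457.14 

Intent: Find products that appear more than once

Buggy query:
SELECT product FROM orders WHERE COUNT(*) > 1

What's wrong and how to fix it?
Bug: COUNT(*) is an aggregate and cannot be used in WHERE

Fix: Group first, then use HAVING for the count condition

Corrected query:
SELECT product FROM orders GROUP BY product HAVING COUNT(*) > 1

Result:
product
-------
Cable  
Laptop 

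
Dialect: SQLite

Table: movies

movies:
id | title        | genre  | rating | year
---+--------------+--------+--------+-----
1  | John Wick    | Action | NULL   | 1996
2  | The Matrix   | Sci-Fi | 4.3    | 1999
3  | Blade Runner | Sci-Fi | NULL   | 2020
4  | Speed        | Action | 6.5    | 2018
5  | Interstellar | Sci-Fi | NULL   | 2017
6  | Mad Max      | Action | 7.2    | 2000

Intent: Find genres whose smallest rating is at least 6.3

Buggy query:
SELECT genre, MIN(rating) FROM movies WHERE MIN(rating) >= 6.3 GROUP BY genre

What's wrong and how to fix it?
Bug: MIN() in WHERE is a misuse of aggregate

Fix: Replace WHERE with HAVING after the GROUP BY

Corrected query:
SELECT genre, MIN(rating) FROM movies GROUP BY genre HAVING MIN(rating) >= 6.3

Result:
genre  | MIN(rating)
-------+------------
Action | 6.5        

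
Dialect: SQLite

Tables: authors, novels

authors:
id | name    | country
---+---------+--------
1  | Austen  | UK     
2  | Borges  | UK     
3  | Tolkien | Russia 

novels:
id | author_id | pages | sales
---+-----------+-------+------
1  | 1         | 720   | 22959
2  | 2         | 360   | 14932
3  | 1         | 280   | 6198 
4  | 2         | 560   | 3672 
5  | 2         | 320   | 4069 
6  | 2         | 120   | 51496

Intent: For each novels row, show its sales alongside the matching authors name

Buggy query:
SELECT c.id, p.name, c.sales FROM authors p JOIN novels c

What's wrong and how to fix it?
Bug: JOIN with no ON clause produces a cartesian product; every novels row pairs with every authors row

Fix: Specify the join condition linking the foreign key to the parent id

Corrected query:
SELECT c.id, p.name, c.sales FROM authors p JOIN novels c ON c.author_id = p.id

Result:
id | name   | sales
---+--------+------
1  | Austen | 22959
2  | Borges | 14932
3  | Austen | 6198 
4  | Borges | 3672 
5  | Borges | 4069 
6  | Borges | 51496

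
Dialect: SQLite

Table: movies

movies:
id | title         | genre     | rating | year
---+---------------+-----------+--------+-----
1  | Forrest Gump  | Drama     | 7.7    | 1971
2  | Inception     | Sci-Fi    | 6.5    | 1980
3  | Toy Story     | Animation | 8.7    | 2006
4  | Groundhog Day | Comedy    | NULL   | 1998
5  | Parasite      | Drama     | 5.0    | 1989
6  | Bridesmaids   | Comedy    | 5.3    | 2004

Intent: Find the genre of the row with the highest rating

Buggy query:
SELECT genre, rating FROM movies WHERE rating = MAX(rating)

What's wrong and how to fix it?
Bug: WHERE is evaluated per row; an aggregate over the whole table isn't defined there

Fix: Wrap MAX in a scalar subquery so WHERE compares against a single value

Corrected query:
SELECT genre, rating FROM movies WHERE rating = (SELECT MAX(rating) FROM movies)

Result:
genre     | rating
----------+-------
Animation | 8.7   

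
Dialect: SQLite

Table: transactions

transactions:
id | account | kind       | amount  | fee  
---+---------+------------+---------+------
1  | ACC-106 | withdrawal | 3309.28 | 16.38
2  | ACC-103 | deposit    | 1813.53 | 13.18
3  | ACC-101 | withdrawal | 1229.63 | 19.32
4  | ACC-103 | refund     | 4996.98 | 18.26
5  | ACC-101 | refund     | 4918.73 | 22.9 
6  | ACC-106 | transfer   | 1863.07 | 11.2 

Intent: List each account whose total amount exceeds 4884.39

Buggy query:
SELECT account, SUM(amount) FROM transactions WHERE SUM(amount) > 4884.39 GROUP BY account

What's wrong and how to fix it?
Bug: SUM(amount) is an aggregate, but WHERE filters rows before aggregation

Fix: Use HAVING (which filters groups after aggregation) instead of WHERE

Corrected query:
SELECT account, SUM(amount) FROM transactions GROUP BY account HAVING SUM(amount) > 4884.39

Result:
account | SUM(amount)
--------+------------
ACC-101 | 6148.36    
ACC-103 | 6810.51    
ACC-106 | 5172.35    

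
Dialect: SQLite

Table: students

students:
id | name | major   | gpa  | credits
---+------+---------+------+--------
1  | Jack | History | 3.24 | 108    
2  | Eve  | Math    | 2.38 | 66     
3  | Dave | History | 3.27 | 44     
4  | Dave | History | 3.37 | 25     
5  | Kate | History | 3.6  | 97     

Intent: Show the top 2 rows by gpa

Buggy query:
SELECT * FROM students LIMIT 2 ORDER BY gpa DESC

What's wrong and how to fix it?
Bug: ORDER BY cannot follow LIMIT; LIMIT is the final clause

Fix: Swap the clauses: ORDER BY first, then LIMIT

Corrected query:
SELECT * FROM students ORDER BY gpa DESC LIMIT 2

Result:
id | name | major   | gpa  | credits
---+------+---------+------+--------
5  | Kate | History | 3.6  | 97     
4  | Dave | History | 3.37 | 25     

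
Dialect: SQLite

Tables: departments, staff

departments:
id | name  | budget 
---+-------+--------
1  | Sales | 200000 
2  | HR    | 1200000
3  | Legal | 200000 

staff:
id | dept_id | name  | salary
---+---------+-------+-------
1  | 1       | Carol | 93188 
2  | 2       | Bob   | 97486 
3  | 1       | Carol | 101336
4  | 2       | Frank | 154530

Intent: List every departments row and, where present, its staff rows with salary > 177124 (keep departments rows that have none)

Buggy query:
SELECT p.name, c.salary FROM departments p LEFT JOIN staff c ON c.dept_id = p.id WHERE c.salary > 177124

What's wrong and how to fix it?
Bug: Filtering c.salary in WHERE discards the NULL rows produced by LEFT JOIN, turning it into an inner join

Fix: Move the right-table condition into the ON clause so unmatched parents are kept

Corrected query:
SELECT p.name, c.salary FROM departments p LEFT JOIN staff c ON c.dept_id = p.id AND c.salary > 177124

Result:
name  | salary
------+-------
Sales | NULL  
HR    | NULL  
Legal | NULL  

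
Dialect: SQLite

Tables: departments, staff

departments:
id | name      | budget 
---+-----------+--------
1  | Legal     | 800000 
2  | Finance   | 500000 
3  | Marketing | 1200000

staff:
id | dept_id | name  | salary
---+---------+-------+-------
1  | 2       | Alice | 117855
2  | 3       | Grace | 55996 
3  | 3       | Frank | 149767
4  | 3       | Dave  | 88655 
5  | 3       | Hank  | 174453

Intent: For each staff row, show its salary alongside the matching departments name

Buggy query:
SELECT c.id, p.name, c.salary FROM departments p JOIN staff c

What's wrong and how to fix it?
Bug: JOIN with no ON clause produces a cartesian product; every staff row pairs with every departments row

Fix: Specify the join condition linking the foreign key to the parent id

Corrected query:
SELECT c.id, p.name, c.salary FROM departments p JOIN staff c ON c.dept_id = p.id

Result:
id | name      | salary
---+-----------+-------
1  | Finance   | 117855
2  | Marketing | 55996 
3  | Marketing | 149767
4  | Marketing | 88655 
5  | Marketing | 174453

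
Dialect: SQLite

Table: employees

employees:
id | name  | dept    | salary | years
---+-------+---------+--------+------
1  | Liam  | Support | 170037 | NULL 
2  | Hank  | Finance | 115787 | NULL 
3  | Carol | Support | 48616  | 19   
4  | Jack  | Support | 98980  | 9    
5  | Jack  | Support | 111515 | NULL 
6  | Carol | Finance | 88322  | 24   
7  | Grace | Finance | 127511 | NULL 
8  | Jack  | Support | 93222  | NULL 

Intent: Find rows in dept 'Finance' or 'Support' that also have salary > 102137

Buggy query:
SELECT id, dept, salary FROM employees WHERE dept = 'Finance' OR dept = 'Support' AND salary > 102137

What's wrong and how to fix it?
Bug: Without parentheses, AND is evaluated before OR, so the salary filter only applies to the 'Support' branch

Fix: Group the OR with parentheses (or use IN), then AND the threshold

Corrected query:
SELECT id, dept, salary FROM employees WHERE (dept = 'Finance' OR dept = 'Support') AND salary > 102137

Result:
id | dept    | salary
---+---------+-------
1  | Support | 170037
2  | Finance | 115787
5  | Support | 111515
7  | Finance | 127511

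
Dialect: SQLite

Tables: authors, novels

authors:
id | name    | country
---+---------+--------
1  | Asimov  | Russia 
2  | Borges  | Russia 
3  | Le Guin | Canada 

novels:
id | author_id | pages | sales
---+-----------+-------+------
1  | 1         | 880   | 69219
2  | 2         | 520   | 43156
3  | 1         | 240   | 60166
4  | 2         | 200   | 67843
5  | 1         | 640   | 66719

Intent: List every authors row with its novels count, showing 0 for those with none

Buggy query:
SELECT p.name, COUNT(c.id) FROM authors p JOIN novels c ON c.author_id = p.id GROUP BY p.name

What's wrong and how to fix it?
Bug: INNER JOIN drops authors rows that have no matching novels rows

Fix: Use LEFT JOIN so parents without children still appear (COUNT(c.id) gives 0)

Corrected query:
SELECT p.name, COUNT(c.id) FROM authors p LEFT JOIN novels c ON c.author_id = p.id GROUP BY p.name

Result:
name    | COUNT(c.id)
--------+------------
Asimov  | 3          
Borges  | 2          
Le Guin | 0          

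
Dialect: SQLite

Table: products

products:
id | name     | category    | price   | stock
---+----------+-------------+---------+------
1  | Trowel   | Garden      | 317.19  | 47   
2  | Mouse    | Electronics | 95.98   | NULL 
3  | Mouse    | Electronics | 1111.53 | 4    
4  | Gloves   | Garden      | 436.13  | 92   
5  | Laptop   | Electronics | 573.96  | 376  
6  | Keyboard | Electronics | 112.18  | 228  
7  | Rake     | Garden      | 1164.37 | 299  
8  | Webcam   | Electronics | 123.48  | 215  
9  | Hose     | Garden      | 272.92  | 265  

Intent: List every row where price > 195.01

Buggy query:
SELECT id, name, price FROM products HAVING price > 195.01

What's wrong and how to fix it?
Bug: This is a non-aggregate query (no GROUP BY, no aggregates), so in SQLite the HAVING clause is invalid here; a row-level condition belongs in WHERE

Fix: Replace HAVING with WHERE since the condition applies to individual rows

Corrected query:
SELECT id, name, price FROM products WHERE price > 195.01

Result:
id | name   | price  
---+--------+--------
1  | Trowel | 317.19 
3  | Mouse  | 1111.53
4  | Gloves | 436.13 
5  | Laptop | 573.96 
7  | Rake   | 1164.37
9  | Hose   | 272.92 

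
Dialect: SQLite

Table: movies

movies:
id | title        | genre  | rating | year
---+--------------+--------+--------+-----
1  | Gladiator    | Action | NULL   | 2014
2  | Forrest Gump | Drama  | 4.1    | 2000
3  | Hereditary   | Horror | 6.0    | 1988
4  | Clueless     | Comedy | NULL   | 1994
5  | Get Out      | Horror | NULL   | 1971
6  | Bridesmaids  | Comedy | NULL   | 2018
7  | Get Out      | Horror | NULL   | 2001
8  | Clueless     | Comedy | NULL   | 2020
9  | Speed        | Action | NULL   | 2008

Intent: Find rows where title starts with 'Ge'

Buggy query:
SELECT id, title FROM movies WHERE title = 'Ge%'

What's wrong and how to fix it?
Bug: '=' compares the literal string including the % character; pattern matching needs LIKE

Fix: Use LIKE for wildcard pattern matching

Corrected query:
SELECT id, title FROM movies WHERE title LIKE 'Ge%'

Result:
id | title  
---+--------
5  | Get Out
7  | Get Out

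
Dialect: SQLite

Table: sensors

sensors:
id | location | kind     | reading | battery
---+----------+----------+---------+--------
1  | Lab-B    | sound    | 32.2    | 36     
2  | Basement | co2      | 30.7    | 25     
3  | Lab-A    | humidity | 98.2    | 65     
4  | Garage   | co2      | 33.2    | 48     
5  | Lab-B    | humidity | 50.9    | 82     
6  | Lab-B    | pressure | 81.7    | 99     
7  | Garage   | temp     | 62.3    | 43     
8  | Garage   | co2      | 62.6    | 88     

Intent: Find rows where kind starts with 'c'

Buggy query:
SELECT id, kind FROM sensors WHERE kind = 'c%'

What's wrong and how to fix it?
Bug: '=' compares the literal string including the % character; pattern matching needs LIKE

Fix: Use LIKE for wildcard pattern matching

Corrected query:
SELECT id, kind FROM sensors WHERE kind LIKE 'c%'

Result:
id | kind
---+-----
2  | co2 
4  | co2 
8  | co2 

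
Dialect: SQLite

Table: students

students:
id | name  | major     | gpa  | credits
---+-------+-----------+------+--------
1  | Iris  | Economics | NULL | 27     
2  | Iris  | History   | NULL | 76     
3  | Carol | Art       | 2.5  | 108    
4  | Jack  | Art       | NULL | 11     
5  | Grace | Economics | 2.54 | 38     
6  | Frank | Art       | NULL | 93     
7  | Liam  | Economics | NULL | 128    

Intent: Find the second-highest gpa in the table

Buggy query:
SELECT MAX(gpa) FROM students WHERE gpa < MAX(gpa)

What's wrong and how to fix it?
Bug: The inner MAX is an aggregate inside WHERE, which is not allowed

Fix: Put the inner MAX in a scalar subquery

Corrected query:
SELECT MAX(gpa) FROM students WHERE gpa < (SELECT MAX(gpa) FROM students)

Result:
MAX(gpa)
--------
2.5     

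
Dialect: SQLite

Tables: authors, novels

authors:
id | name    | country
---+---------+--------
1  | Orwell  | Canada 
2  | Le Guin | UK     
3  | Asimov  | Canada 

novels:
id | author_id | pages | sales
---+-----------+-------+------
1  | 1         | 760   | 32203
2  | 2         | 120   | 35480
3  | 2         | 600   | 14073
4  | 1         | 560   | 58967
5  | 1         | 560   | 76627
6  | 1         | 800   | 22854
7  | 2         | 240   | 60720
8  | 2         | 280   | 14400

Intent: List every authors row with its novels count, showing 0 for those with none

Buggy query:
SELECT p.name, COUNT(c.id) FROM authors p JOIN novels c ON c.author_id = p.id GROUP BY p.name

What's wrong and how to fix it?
Bug: INNER JOIN drops authors rows that have no matching novels rows

Fix: Switch to LEFT JOIN to retain unmatched parent rows

Corrected query:
SELECT p.name, COUNT(c.id) FROM authors p LEFT JOIN novels c ON c.author_id = p.id GROUP BY p.name

Result:
name    | COUNT(c.id)
--------+------------
Asimov  | 0          
Le Guin | 4          
Orwell  | 4          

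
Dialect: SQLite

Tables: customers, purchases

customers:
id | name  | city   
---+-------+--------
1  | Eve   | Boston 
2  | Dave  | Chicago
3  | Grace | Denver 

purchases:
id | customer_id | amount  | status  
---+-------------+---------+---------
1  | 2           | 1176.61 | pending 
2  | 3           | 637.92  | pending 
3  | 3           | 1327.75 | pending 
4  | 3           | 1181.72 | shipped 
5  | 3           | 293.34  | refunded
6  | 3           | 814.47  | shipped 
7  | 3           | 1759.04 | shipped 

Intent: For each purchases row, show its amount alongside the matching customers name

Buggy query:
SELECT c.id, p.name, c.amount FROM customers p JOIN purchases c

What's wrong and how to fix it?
Bug: Missing join condition: each purchases row is matched to all customers rows instead of just its own

Fix: Add ON c.customer_id = p.id to the JOIN

Corrected query:
SELECT c.id, p.name, c.amount FROM customers p JOIN purchases c ON c.customer_id = p.id

Result:
id | name  | amount 
---+-------+--------
1  | Dave  | 1176.61
2  | Grace | 637.92 
3  | Grace | 1327.75
4  | Grace | 1181.72
5  | Grace | 293.34 
6  | Grace | 814.47 
7  | Grace | 1759.04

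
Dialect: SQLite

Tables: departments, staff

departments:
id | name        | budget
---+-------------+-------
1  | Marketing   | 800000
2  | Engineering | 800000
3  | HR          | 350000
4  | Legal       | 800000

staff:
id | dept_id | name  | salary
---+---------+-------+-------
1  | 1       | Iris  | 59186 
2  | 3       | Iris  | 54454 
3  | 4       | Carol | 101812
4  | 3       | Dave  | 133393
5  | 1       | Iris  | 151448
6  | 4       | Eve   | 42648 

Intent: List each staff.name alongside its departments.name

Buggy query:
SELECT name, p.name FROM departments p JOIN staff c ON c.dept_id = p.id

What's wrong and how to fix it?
Bug: Both tables have a 'name' column; the unqualified reference is ambiguous

Fix: Qualify the column with its table alias (c.name)

Corrected query:
SELECT c.name, p.name FROM departments p JOIN staff c ON c.dept_id = p.id

Result:
name  | name     
------+----------
Iris  | Marketing
Iris  | HR       
Carol | Legal    
Dave  | HR       
Iris  | Marketing
Eve   | Legal    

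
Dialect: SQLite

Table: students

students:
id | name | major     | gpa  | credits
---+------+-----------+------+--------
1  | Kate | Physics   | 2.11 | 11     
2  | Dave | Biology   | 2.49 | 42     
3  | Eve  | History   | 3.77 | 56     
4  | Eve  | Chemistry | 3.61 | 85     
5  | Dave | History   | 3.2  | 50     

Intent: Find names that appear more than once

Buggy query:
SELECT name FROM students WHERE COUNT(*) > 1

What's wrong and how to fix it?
Bug: WHERE can't reference COUNT(*); aggregates are computed after WHERE

Fix: Group first, then use HAVING for the count condition

Corrected query:
SELECT name FROM students GROUP BY name HAVING COUNT(*) > 1

Result:
name
----
Dave
Eve 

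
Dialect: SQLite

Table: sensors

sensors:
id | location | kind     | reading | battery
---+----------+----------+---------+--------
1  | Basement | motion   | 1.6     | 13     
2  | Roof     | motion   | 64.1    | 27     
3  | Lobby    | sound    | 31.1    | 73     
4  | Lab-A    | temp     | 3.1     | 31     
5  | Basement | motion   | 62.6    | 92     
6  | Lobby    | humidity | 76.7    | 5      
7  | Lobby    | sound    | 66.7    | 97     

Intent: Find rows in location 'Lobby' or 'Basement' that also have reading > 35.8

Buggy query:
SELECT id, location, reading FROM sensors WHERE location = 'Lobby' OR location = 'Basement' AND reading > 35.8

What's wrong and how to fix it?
Bug: AND binds tighter than OR, so this parses as location = 'Lobby' OR (location = 'Basement' AND reading > 35.8)

Fix: Add parentheses around the OR so the AND applies to both alternatives

Corrected query:
SELECT id, location, reading FROM sensors WHERE (location = 'Lobby' OR location = 'Basement') AND reading > 35.8

Result:
id | location | reading
---+----------+--------
5  | Basement | 62.6   
6  | Lobby    | 76.7   
7  | Lobby    | 66.7   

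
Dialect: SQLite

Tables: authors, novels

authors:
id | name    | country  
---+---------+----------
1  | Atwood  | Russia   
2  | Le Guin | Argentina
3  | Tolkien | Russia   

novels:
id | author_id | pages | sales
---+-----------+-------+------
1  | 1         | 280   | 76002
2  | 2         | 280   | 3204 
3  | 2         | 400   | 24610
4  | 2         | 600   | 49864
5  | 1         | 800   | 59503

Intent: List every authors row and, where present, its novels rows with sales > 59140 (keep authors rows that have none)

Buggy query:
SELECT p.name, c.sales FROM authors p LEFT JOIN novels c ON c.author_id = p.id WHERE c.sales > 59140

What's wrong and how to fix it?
Bug: A WHERE condition on the right-hand table after LEFT JOIN drops unmatched parents

Fix: Put 'c.sales > 59140' in the JOIN's ON clause instead of WHERE

Corrected query:
SELECT p.name, c.sales FROM authors p LEFT JOIN novels c ON c.author_id = p.id AND c.sales > 59140

Result:
name    | sales
--------+------
Atwood  | 59503
Atwood  | 76002
Le Guin | NULL 
Tolkien | NULL 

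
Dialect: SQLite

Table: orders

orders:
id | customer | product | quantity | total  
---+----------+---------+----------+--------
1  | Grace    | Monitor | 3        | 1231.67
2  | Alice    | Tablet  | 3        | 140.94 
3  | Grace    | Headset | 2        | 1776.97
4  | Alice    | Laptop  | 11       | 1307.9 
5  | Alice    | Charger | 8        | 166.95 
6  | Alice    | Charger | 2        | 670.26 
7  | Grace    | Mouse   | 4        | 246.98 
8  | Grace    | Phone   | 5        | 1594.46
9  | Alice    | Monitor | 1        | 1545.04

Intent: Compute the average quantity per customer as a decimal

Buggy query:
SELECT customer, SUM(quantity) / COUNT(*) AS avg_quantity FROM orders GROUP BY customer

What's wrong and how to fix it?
Bug: SUM(quantity) and COUNT(*) are both integers; the division truncates the fractional part

Fix: Multiply by 1.0 (or CAST to REAL) to force floating-point division

Corrected query:
SELECT customer, SUM(quantity) * 1.0 / COUNT(*) AS avg_quantity FROM orders GROUP BY customer

Result:
customer | avg_quantity
---------+-------------
Alice    | 5           
Grace    | 3.5         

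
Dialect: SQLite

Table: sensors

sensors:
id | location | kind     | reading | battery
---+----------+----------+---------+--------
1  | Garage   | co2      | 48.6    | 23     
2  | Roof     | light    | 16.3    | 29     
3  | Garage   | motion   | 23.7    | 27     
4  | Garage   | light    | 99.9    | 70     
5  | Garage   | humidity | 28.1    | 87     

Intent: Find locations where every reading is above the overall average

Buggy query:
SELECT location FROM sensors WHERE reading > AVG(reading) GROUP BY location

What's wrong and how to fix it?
Bug: AVG() is an aggregate; it can't sit directly in WHERE

Fix: Compute the overall average in a scalar subquery and compare each group's MIN against it in HAVING

Corrected query:
SELECT location FROM sensors GROUP BY location HAVING MIN(reading) > (SELECT AVG(reading) FROM sensors)

Result:
(no rows)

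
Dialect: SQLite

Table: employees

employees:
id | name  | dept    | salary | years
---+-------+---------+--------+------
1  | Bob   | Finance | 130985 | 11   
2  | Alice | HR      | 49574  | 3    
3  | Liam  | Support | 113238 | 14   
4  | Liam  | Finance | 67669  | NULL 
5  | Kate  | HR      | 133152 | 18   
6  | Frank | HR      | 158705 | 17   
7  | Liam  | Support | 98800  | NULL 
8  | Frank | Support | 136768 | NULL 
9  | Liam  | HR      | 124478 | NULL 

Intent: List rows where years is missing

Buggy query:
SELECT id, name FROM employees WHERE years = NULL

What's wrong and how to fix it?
Bug: Comparing to NULL with '=' never matches; NULL = NULL is unknown, not true

Fix: Replace '= NULL' with 'IS NULL'

Corrected query:
SELECT id, name FROM employees WHERE years IS NULL

Result:
id | name 
---+------
4  | Liam 
7  | Liam 
8  | Frank
9  | Liam 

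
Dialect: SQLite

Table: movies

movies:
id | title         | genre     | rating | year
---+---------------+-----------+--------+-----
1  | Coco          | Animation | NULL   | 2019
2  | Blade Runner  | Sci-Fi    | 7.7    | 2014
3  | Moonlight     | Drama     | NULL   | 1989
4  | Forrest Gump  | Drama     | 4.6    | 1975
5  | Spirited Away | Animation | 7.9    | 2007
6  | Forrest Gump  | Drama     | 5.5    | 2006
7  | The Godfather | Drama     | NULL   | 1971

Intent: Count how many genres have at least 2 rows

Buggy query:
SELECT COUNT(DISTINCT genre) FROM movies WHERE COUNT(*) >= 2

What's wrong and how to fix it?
Bug: COUNT(*) cannot appear in WHERE; the per-group count doesn't exist yet

Fix: Use a subquery that GROUPs and filters with HAVING, then count its rows

Corrected query:
SELECT COUNT(*) FROM (SELECT genre FROM movies GROUP BY genre HAVING COUNT(*) >= 2)

Result:
COUNT(*)
--------
2       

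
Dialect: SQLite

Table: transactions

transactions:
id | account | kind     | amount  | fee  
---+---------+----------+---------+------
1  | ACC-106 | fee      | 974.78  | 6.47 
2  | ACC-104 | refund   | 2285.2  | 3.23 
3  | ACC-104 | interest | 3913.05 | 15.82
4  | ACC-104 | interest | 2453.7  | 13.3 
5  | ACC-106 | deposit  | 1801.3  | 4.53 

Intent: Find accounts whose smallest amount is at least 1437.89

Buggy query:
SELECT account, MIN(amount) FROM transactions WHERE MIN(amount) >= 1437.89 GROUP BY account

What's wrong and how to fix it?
Bug: Aggregates like MIN are computed per group after WHERE runs

Fix: Use HAVING for the per-group MIN condition

Corrected query:
SELECT account, MIN(amount) FROM transactions GROUP BY account HAVING MIN(amount) >= 1437.89

Result:
account | MIN(amount)
--------+------------
ACC-104 | 2285.2     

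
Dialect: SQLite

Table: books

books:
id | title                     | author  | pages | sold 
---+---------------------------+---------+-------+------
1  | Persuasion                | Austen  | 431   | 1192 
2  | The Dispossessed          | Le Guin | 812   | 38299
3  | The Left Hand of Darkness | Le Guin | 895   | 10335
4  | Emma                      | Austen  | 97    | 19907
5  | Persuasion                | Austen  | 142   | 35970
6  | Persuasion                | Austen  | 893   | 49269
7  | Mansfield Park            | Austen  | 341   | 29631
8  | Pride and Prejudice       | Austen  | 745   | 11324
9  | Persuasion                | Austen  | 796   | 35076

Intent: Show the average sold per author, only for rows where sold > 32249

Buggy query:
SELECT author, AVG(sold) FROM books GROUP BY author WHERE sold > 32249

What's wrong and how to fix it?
Bug: WHERE cannot follow GROUP BY

Fix: Place WHERE between FROM and GROUP BY

Corrected query:
SELECT author, AVG(sold) FROM books WHERE sold > 32249 GROUP BY author

Result:
author  | AVG(sold)
--------+----------
Austen  | 40105    
Le Guin | 38299    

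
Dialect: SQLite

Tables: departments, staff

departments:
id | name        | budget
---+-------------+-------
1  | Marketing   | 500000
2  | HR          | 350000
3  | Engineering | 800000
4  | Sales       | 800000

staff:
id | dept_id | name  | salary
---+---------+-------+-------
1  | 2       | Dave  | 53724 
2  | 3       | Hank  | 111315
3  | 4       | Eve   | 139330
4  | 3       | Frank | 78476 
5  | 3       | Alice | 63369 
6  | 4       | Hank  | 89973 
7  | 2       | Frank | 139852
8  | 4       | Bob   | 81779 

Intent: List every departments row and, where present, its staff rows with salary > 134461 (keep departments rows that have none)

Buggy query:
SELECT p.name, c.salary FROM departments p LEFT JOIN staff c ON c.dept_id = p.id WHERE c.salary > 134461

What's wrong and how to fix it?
Bug: A WHERE condition on the right-hand table after LEFT JOIN drops unmatched parents

Fix: Move the right-table condition into the ON clause so unmatched parents are kept

Corrected query:
SELECT p.name, c.salary FROM departments p LEFT JOIN staff c ON c.dept_id = p.id AND c.salary > 134461

Result:
name        | salary
------------+-------
Marketing   | NULL  
HR          | 139852
Engineering | NULL  
Sales       | 139330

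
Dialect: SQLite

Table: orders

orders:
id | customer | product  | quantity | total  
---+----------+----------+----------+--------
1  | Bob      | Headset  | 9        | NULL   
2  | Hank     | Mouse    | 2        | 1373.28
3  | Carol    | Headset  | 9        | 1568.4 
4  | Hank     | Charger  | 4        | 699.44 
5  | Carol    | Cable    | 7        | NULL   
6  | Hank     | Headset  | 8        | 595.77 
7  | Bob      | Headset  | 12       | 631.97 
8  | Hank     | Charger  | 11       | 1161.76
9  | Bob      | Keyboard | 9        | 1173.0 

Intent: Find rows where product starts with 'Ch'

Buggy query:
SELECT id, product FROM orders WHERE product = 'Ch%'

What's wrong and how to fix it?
Bug: '=' compares the literal string including the % character; pattern matching needs LIKE

Fix: Replace '=' with LIKE so 'Ch%' is treated as a pattern

Corrected query:
SELECT id, product FROM orders WHERE product LIKE 'Ch%'

Result:
id | product
---+--------
4  | Charger
8  | Charger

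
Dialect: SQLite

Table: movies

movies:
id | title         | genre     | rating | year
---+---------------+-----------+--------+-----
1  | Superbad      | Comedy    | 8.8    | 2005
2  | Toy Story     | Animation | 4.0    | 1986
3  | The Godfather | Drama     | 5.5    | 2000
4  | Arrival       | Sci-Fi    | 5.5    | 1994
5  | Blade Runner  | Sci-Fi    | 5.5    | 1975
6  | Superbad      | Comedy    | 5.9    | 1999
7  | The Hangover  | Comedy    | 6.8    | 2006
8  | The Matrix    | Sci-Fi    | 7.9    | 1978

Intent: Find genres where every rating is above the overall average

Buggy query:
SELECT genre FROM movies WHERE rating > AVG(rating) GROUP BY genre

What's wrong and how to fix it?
Bug: AVG() is an aggregate; it can't sit directly in WHERE

Fix: Use a subquery for AVG and a HAVING MIN(...) filter so the condition holds for every row in the group

Corrected query:
SELECT genre FROM movies GROUP BY genre HAVING MIN(rating) > (SELECT AVG(rating) FROM movies)

Result:
(no rows)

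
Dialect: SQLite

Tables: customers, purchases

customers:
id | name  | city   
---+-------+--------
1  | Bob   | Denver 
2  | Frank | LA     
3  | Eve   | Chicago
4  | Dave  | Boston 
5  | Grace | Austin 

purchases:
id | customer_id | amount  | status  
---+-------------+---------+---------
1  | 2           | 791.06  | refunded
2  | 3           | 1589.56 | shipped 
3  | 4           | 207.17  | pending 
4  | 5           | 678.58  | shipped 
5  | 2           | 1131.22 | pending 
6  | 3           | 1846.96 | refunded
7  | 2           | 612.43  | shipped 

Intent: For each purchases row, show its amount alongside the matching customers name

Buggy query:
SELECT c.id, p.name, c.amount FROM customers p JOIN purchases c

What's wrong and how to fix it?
Bug: Missing join condition: each purchases row is matched to all customers rows instead of just its own

Fix: Add ON c.customer_id = p.id to the JOIN

Corrected query:
SELECT c.id, p.name, c.amount FROM customers p JOIN purchases c ON c.customer_id = p.id

Result:
id | name  | amount 
---+-------+--------
1  | Frank | 791.06 
2  | Eve   | 1589.56
3  | Dave  | 207.17 
4  | Grace | 678.58 
5  | Frank | 1131.22
6  | Eve   | 1846.96
7  | Frank | 612.43 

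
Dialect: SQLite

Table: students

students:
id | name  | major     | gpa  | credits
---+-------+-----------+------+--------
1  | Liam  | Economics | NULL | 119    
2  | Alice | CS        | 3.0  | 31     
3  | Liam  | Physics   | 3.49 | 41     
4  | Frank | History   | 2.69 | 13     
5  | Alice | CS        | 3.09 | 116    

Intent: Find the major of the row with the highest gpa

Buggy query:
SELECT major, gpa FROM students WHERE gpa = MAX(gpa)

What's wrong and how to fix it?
Bug: WHERE is evaluated per row; an aggregate over the whole table isn't defined there

Fix: Use a subquery: WHERE gpa = (SELECT MAX(gpa) FROM students)

Corrected query:
SELECT major, gpa FROM students WHERE gpa = (SELECT MAX(gpa) FROM students)

Result:
major   | gpa 
--------+-----
Physics | 3.49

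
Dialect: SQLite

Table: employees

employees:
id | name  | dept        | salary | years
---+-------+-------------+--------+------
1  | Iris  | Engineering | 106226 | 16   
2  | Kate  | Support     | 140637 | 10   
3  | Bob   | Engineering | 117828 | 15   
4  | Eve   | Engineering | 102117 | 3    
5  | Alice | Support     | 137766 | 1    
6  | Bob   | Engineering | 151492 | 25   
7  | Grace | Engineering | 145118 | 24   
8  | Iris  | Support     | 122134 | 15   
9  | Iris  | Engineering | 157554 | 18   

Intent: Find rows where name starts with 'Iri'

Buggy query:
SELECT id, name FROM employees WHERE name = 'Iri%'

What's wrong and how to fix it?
Bug: '=' compares the literal string including the % character; pattern matching needs LIKE

Fix: Replace '=' with LIKE so 'Iri%' is treated as a pattern

Corrected query:
SELECT id, name FROM employees WHERE name LIKE 'Iri%'

Result:
id | name
---+-----
1  | Iris
8  | Iris
9  | Iris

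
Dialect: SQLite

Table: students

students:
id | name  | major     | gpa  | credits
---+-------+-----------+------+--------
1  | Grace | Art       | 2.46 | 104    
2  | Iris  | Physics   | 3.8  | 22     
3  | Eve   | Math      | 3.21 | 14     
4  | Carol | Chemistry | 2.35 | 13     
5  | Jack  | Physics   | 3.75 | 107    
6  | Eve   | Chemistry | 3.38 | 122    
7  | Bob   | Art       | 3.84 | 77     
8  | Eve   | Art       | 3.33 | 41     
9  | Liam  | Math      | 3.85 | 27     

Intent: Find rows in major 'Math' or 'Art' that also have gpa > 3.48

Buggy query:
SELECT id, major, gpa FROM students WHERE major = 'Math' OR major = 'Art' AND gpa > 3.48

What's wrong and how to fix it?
Bug: Without parentheses, AND is evaluated before OR, so the gpa filter only applies to the 'Art' branch

Fix: Add parentheses around the OR so the AND applies to both alternatives

Corrected query:
SELECT id, major, gpa FROM students WHERE (major = 'Math' OR major = 'Art') AND gpa > 3.48

Result:
id | major | gpa 
---+-------+-----
7  | Art   | 3.84
9  | Math  | 3.85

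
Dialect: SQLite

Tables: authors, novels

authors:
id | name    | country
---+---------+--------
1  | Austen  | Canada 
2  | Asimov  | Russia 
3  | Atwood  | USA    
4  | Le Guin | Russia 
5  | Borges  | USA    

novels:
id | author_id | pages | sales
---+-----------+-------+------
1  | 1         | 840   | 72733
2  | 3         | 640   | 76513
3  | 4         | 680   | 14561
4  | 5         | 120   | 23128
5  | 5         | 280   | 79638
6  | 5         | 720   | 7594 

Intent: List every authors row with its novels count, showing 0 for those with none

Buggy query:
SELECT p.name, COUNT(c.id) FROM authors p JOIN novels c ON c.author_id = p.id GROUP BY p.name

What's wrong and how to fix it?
Bug: An inner join excludes parents with zero children

Fix: Use LEFT JOIN so parents without children still appear (COUNT(c.id) gives 0)

Corrected query:
SELECT p.name, COUNT(c.id) FROM authors p LEFT JOIN novels c ON c.author_id = p.id GROUP BY p.name

Result:
name    | COUNT(c.id)
--------+------------
Asimov  | 0          
Atwood  | 1          
Austen  | 1          
Borges  | 3          
Le Guin | 1          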